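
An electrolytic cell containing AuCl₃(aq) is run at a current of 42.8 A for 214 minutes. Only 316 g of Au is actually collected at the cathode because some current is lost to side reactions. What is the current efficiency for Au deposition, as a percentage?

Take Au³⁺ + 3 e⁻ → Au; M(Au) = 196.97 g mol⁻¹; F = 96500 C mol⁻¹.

Q = I·t = 42.80 × 12840 = 549600 C; n(e⁻) = 549600/96500 = 5.695 mol.
Theoretical n(Au) = n(e⁻)/3 = 1.898 mol, i.e. m_theo = 1.898 × 196.97 = 373.9 g.
Efficiency = m_actual / m_theo = 316 / 373.9 = 84.5 %.

84.5 %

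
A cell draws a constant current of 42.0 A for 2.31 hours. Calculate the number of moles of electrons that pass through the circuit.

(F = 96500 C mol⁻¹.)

3.62 mol

Q = I·t = 42.00 A × 8316.0 s = 349300 C.
n(e⁻) = Q/F = 349300 / 96500 = 3.62 mol.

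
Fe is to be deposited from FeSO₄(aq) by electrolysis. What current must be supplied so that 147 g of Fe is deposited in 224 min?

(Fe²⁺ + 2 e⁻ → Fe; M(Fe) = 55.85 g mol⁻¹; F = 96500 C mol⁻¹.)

n(Fe) = 147 / 55.85 = 2.632 mol.
n(e⁻) = 2 × 2.632 = 5.264 mol.
Q = n(e⁻)·F = 5.264 × 96500 = 508000 C.
I = Q/t = 508000 / 13440 s = 37.8 A.

37.8 A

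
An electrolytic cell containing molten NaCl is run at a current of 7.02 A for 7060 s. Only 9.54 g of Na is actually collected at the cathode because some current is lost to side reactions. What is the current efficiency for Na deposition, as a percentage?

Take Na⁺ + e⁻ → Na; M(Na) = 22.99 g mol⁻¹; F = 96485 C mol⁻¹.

80.8 %

Q = I·t = 7.020 × 7060.0 = 49560 C; n(e⁻) = 49560/96485 = 0.5137 mol.
Theoretical n(Na) = n(e⁻)/1 = 0.5137 mol, i.e. m_theo = 0.5137 × 22.99 = 11.81 g.
Efficiency = m_actual / m_theo = 9.54 / 11.81 = 80.8 %.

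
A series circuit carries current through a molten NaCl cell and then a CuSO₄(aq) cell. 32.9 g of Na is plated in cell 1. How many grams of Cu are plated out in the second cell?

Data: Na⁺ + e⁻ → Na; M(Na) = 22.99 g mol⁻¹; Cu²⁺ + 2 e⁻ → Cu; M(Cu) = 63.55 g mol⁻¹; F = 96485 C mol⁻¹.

n(Na) = 32.9 / 22.99 = 1.431 mol.
Since Na⁺ + e⁻ → Na, n(e⁻) passed = 1 × 1.431 = 1.431 mol.
Cells in series carry the same charge, so the same 1.431 mol of electrons passes through cell 2.
Cu²⁺ + 2 e⁻ → Cu, so n(Cu) = 1.431 / 2 = 0.7155 mol.
m(Cu) = 0.7155 × 63.55 = 45.5 g.

45.5 g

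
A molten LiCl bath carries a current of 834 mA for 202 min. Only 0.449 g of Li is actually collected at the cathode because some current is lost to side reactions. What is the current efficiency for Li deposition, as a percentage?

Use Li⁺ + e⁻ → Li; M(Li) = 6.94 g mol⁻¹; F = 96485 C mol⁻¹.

Q = I·t = 0.8340 × 12120 = 10110 C; n(e⁻) = 10110/96485 = 0.1048 mol.
Theoretical n(Li) = n(e⁻)/1 = 0.1048 mol, i.e. m_theo = 0.1048 × 6.94 = 0.7271 g.
Efficiency = m_actual / m_theo = 0.449 / 0.7271 = 61.8 %.

61.8 %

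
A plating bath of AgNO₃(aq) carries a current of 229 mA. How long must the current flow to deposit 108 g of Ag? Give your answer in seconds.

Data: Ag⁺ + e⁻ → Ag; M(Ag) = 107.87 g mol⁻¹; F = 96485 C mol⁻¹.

4.22 × 10⁵ s

n(Ag) = m/M = 108 / 107.87 = 1.001 mol.
Each Ag atom requires 1 electron, so n(e⁻) = 1 × 1.001 = 1.001 mol.
Q = n(e⁻)·F = 1.001 × 96485 = 96600 C.
t = Q/I = 96600 / 0.2290 A = 421800 s.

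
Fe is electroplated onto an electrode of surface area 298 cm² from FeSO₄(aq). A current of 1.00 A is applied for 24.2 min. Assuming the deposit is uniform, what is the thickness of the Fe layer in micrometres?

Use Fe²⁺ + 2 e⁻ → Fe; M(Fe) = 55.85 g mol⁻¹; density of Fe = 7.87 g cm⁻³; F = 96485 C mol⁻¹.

1.79 μm

Q = I·t = 1.000 × 1452.0 = 1452 C; n(e⁻) = 0.01505 mol.
n(Fe) = n(e⁻)/2 = 0.007524 mol, so m = 0.007524 × 55.85 = 0.4202 g.
Volume = m/ρ = 0.4202 / 7.87 = 0.05340 cm³.
Thickness = V/A = 0.05340 / 298 = 1.79 × 10⁻⁴ cm = 1.79 μm.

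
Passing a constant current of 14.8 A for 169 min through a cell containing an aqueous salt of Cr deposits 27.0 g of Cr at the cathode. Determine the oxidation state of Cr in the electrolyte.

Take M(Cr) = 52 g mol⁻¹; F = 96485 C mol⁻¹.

+3

Q = I·t = 14.80 A × 10140 s = 150100 C, so n(e⁻) = 150100/96485 = 1.555 mol.
n(Cr) deposited = 27.0 / 52 = 0.5192 mol.
Electrons per atom = n(e⁻)/n(Cr) = 1.555 / 0.5192 = 3.00 ≈ 3, so the ion is Cr³⁺.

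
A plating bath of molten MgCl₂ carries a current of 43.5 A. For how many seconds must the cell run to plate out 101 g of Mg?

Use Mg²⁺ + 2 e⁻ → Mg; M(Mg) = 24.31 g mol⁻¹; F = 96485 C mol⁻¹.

18400 s

n(Mg) = m/M = 101 / 24.31 = 4.155 mol.
Each Mg atom requires 2 electrons, so n(e⁻) = 2 × 4.155 = 8.309 mol.
Q = n(e⁻)·F = 8.309 × 96485 = 801700 C.
t = Q/I = 801700 / 43.50 A = 18430 s.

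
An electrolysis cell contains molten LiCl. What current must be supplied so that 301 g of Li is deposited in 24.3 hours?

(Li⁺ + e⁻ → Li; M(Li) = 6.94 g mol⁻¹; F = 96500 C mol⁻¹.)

47.8 A

n(Li) = 301 / 6.94 = 43.37 mol.
n(e⁻) = 1 × 43.37 = 43.37 mol.
Q = n(e⁻)·F = 43.37 × 96500 = 4185000 C.
I = Q/t = 4185000 / 87480 s = 47.8 A.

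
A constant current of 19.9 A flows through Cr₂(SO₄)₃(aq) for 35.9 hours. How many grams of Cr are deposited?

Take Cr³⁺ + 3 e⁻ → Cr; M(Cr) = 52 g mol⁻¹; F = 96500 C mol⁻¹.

462 g

Q = I·t = 19.90 A × 129240 s = 2572000 C.
n(e⁻) = Q/F = 2572000 / 96500 = 26.65 mol.
Cr³⁺ + 3 e⁻ → Cr, so n(Cr) = n(e⁻)/3 = 8.884 mol.
m = n·M = 8.884 × 52 = 462 g.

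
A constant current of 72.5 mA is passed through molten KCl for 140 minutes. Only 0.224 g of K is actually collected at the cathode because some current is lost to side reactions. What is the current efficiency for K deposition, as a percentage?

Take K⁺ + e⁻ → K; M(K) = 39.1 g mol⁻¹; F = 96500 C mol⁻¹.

90.8 %

Q = I·t = 0.07250 × 8400.0 = 609.0 C; n(e⁻) = 609.0/96500 = 0.006311 mol.
Theoretical n(K) = n(e⁻)/1 = 0.006311 mol, i.e. m_theo = 0.006311 × 39.1 = 0.2468 g.
Efficiency = m_actual / m_theo = 0.224 / 0.2468 = 90.8 %.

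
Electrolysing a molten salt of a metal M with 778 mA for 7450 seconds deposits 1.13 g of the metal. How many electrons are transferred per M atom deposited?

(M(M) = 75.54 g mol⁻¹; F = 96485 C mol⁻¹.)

Q = I·t = 0.7780 A × 7450.0 s = 5796 C, so n(e⁻) = 5796/96485 = 0.06007 mol.
n(M) deposited = 1.13 / 75.54 = 0.01496 mol.
Electrons per atom = n(e⁻)/n(M) = 0.06007 / 0.01496 = 4.02 ≈ 4, so the ion is M⁴⁺.

4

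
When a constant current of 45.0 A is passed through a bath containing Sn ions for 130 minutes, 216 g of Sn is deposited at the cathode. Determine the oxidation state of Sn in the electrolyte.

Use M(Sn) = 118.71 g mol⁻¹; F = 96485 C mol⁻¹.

+2

Q = I·t = 45.00 A × 7800.0 s = 351000 C, so n(e⁻) = 351000/96485 = 3.638 mol.
n(Sn) deposited = 216 / 118.71 = 1.820 mol.
Electrons per atom = n(e⁻)/n(Sn) = 3.638 / 1.820 = 2.00 ≈ 2, so the ion is Sn²⁺.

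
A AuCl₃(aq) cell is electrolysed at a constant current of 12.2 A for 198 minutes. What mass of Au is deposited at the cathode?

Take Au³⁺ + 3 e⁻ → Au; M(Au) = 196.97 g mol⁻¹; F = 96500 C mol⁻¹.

Q = I·t = 12.20 A × 11880 s = 144900 C.
n(e⁻) = Q/F = 144900 / 96500 = 1.502 mol.
Au³⁺ + 3 e⁻ → Au, so n(Au) = n(e⁻)/3 = 0.5006 mol.
m = n·M = 0.5006 × 196.97 = 98.6 g.

98.6 g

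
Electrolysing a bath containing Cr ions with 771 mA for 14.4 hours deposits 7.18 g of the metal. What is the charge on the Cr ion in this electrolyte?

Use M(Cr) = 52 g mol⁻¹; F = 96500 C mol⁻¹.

Q = I·t = 0.7710 A × 51840 s = 39970 C, so n(e⁻) = 39970/96500 = 0.4142 mol.
n(Cr) deposited = 7.18 / 52 = 0.1381 mol.
Electrons per atom = n(e⁻)/n(Cr) = 0.4142 / 0.1381 = 3.00 ≈ 3, so the ion is Cr³⁺.

+3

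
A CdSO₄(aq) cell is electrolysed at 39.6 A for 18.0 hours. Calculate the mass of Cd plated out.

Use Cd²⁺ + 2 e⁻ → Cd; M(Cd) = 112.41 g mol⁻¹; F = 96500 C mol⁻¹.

1490 g

Q = I·t = 39.60 A × 64800 s = 2566000 C.
n(e⁻) = Q/F = 2566000 / 96500 = 26.59 mol.
Cd²⁺ + 2 e⁻ → Cd, so n(Cd) = n(e⁻)/2 = 13.30 mol.
m = n·M = 13.30 × 112.41 = 1490 g.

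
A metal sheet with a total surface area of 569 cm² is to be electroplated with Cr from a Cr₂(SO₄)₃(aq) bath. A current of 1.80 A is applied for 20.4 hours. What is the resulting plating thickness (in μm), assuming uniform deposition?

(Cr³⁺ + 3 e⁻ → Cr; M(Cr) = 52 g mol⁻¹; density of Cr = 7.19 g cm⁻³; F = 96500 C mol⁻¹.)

Q = I·t = 1.800 × 73440 = 132200 C; n(e⁻) = 1.370 mol.
n(Cr) = n(e⁻)/3 = 0.4566 mol, so m = 0.4566 × 52 = 23.74 g.
Volume = m/ρ = 23.74 / 7.19 = 3.302 cm³.
Thickness = V/A = 3.302 / 569 = 0.00580 cm = 58.0 μm.

58.0 μm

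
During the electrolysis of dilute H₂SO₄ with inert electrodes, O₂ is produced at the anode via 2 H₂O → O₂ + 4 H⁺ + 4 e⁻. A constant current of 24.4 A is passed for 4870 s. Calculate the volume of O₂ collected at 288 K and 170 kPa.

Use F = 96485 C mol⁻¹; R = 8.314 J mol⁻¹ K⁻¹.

4.34 L

Q = I·t = 24.40 A × 4870.0 s = 118800 C.
n(e⁻) = Q/F = 118800 / 96485 = 1.232 mol.
4 electrons are transferred per O₂ molecule, so n(O₂) = 1.232 / 4 = 0.3079 mol.
V = nRT/P = (0.3079 × 8.314 × 288) / (170 × 10³ Pa) = 0.00434 m³ = 4.34 L.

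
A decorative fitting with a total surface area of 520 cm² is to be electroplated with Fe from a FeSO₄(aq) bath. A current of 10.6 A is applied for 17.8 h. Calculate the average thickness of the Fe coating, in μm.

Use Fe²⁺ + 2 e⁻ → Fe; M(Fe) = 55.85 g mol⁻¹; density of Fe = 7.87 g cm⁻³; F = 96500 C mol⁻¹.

480 μm

Q = I·t = 10.60 × 64080 = 679200 C; n(e⁻) = 7.039 mol.
n(Fe) = n(e⁻)/2 = 3.519 mol, so m = 3.519 × 55.85 = 196.6 g.
Volume = m/ρ = 196.6 / 7.87 = 24.98 cm³.
Thickness = V/A = 24.98 / 520 = 0.0480 cm = 480 μm.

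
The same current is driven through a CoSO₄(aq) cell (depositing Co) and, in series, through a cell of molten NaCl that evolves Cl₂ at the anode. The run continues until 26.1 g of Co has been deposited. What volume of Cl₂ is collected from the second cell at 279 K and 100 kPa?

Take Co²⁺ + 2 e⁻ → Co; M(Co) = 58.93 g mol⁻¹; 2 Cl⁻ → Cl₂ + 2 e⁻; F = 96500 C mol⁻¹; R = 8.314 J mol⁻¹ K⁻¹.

n(Co) = 26.1 / 58.93 = 0.4429 mol, so n(e⁻) = 2 × 0.4429 = 0.8858 mol.
The cells are in series, so the same 0.8858 mol of electrons passes through the second cell.
2 Cl⁻ → Cl₂ + 2 e⁻ — 2 mol e⁻ per mol Cl₂, so n(Cl₂) = 0.8858/2 = 0.4429 mol.
V = nRT/P = (0.4429 × 8.314 × 279) / (100 × 10³) = 0.0103 m³ = 10.3 L.

10.3 L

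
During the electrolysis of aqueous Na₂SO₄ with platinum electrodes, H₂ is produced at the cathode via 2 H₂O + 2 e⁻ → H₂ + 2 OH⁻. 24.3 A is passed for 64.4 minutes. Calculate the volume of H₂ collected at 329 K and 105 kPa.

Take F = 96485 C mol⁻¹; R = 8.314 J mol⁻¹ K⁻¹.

Q = I·t = 24.30 A × 3864.0 s = 93900 C.
n(e⁻) = Q/F = 93900 / 96485 = 0.9732 mol.
2 electrons are transferred per H₂ molecule, so n(H₂) = 0.9732 / 2 = 0.4866 mol.
V = nRT/P = (0.4866 × 8.314 × 329) / (105 × 10³ Pa) = 0.0127 m³ = 12.7 L.

12.7 L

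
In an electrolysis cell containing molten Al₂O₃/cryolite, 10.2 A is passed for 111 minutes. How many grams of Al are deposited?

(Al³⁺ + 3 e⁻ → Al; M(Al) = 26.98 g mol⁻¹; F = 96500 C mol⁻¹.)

Q = I·t = 10.20 A × 6660.0 s = 67930 C.
n(e⁻) = Q/F = 67930 / 96500 = 0.7040 mol.
Al³⁺ + 3 e⁻ → Al, so n(Al) = n(e⁻)/3 = 0.2347 mol.
m = n·M = 0.2347 × 26.98 = 6.33 g.

6.33 g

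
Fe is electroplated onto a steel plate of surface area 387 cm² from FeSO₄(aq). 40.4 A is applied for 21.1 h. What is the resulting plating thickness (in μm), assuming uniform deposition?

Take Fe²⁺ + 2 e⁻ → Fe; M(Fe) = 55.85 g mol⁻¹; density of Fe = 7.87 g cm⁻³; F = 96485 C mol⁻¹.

Q = I·t = 40.40 × 75960 = 3069000 C; n(e⁻) = 31.81 mol.
n(Fe) = n(e⁻)/2 = 15.90 mol, so m = 15.90 × 55.85 = 888.2 g.
Volume = m/ρ = 888.2 / 7.87 = 112.9 cm³.
Thickness = V/A = 112.9 / 387 = 0.292 cm = 2920 μm.

2920 μm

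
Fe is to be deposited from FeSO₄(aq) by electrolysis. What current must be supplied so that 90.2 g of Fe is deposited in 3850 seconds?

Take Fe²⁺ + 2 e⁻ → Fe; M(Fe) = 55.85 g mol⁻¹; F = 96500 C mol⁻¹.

81.0 A

n(Fe) = 90.2 / 55.85 = 1.615 mol.
n(e⁻) = 2 × 1.615 = 3.230 mol.
Q = n(e⁻)·F = 3.230 × 96500 = 311700 C.
I = Q/t = 311700 / 3850.0 s = 81.0 A.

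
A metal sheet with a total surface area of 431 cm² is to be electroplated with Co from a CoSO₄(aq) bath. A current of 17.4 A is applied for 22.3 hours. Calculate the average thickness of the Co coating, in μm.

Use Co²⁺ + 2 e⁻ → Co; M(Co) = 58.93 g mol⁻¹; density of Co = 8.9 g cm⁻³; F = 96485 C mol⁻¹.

Q = I·t = 17.40 × 80280 = 1397000 C; n(e⁻) = 14.48 mol.
n(Co) = n(e⁻)/2 = 7.239 mol, so m = 7.239 × 58.93 = 426.6 g.
Volume = m/ρ = 426.6 / 8.9 = 47.93 cm³.
Thickness = V/A = 47.93 / 431 = 0.111 cm = 1110 μm.

1110 μm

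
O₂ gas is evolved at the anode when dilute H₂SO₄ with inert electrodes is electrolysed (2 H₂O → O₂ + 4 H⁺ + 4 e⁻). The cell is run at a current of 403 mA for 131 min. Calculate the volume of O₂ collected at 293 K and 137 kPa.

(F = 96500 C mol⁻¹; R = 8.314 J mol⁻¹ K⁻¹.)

0.146 L

Q = I·t = 0.4030 A × 7860.0 s = 3168 C.
n(e⁻) = Q/F = 3168 / 96500 = 0.03282 mol.
4 electrons are transferred per O₂ molecule, so n(O₂) = 0.03282 / 4 = 0.008206 mol.
V = nRT/P = (0.008206 × 8.314 × 293) / (137 × 10³ Pa) = 1.46 × 10⁻⁴ m³ = 0.146 L.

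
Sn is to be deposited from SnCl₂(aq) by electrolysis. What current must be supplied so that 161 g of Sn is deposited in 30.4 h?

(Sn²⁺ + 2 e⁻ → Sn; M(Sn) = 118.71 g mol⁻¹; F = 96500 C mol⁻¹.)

2.39 A

n(Sn) = 161 / 118.71 = 1.356 mol.
n(e⁻) = 2 × 1.356 = 2.712 mol.
Q = n(e⁻)·F = 2.712 × 96500 = 261800 C.
I = Q/t = 261800 / 109440 s = 2.39 A.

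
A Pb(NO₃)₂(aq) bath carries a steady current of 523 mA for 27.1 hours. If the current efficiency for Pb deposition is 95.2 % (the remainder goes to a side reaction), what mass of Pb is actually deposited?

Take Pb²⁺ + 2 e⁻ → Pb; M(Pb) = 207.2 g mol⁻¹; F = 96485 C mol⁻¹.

52.2 g

Q = I·t = 0.5230 × 97560 = 51020 C.
n(e⁻) = 51020/96485 = 0.5288 mol; theoretically n(Pb) = 0.5288/2 = 0.2644 mol, m_theo = 54.79 g.
At 95.2 % efficiency, m_actual = 0.952 × 54.79 = 52.2 g.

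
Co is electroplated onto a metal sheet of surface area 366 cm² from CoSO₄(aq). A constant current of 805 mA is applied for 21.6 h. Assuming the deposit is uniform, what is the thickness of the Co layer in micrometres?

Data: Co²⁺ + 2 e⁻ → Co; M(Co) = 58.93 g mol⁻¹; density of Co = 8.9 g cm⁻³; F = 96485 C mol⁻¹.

58.7 μm

Q = I·t = 0.8050 × 77760 = 62600 C; n(e⁻) = 0.6488 mol.
n(Co) = n(e⁻)/2 = 0.3244 mol, so m = 0.3244 × 58.93 = 19.12 g.
Volume = m/ρ = 19.12 / 8.9 = 2.148 cm³.
Thickness = V/A = 2.148 / 366 = 0.00587 cm = 58.7 μm.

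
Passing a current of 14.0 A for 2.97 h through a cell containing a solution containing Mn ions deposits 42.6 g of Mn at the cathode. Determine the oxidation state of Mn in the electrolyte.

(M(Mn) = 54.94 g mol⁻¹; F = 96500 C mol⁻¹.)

+2

Q = I·t = 14.00 A × 10692 s = 149700 C, so n(e⁻) = 149700/96500 = 1.551 mol.
n(Mn) deposited = 42.6 / 54.94 = 0.7754 mol.
Electrons per atom = n(e⁻)/n(Mn) = 1.551 / 0.7754 = 2.00 ≈ 2, so the ion is Mn²⁺.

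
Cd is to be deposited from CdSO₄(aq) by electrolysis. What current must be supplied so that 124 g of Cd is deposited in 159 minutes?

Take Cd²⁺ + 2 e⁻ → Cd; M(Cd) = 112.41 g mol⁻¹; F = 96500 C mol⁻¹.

22.3 A

n(Cd) = 124 / 112.41 = 1.103 mol.
n(e⁻) = 2 × 1.103 = 2.206 mol.
Q = n(e⁻)·F = 2.206 × 96500 = 212900 C.
I = Q/t = 212900 / 9540.0 s = 22.3 A.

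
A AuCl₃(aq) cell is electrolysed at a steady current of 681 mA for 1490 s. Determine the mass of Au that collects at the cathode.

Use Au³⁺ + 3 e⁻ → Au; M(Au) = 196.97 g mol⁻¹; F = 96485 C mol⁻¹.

0.690 g

Q = I·t = 0.6810 A × 1490.0 s = 1015 C.
n(e⁻) = Q/F = 1015 / 96485 = 0.01052 mol.
Au³⁺ + 3 e⁻ → Au, so n(Au) = n(e⁻)/3 = 0.003506 mol.
m = n·M = 0.003506 × 196.97 = 0.690 g.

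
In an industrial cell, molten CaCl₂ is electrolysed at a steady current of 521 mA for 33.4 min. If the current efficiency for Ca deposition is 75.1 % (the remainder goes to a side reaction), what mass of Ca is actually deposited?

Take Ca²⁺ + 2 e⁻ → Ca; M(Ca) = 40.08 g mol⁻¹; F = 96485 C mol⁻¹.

Q = I·t = 0.5210 × 2004.0 = 1044 C.
n(e⁻) = 1044/96485 = 0.01082 mol; theoretically n(Ca) = 0.01082/2 = 0.005411 mol, m_theo = 0.2169 g.
At 75.1 % efficiency, m_actual = 0.751 × 0.2169 = 0.163 g.

0.163 g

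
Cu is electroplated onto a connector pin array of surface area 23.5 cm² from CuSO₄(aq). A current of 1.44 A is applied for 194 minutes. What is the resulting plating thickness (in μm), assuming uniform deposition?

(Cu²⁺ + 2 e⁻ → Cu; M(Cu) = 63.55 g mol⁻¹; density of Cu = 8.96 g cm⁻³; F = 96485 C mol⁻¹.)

262 μm

Q = I·t = 1.440 × 11640 = 16760 C; n(e⁻) = 0.1737 mol.
n(Cu) = n(e⁻)/2 = 0.08686 mol, so m = 0.08686 × 63.55 = 5.520 g.
Volume = m/ρ = 5.520 / 8.96 = 0.6161 cm³.
Thickness = V/A = 0.6161 / 23.5 = 0.0262 cm = 262 μm.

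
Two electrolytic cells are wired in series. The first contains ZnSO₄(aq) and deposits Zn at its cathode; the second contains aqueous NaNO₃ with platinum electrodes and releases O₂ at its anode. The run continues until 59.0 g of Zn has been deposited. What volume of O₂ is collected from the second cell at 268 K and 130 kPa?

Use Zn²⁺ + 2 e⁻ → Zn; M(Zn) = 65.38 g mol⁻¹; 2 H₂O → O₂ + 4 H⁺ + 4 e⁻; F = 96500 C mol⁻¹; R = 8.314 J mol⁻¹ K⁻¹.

7.73 L

n(Zn) = 59.0 / 65.38 = 0.9024 mol, so n(e⁻) = 2 × 0.9024 = 1.805 mol.
The cells are in series, so the same 1.805 mol of electrons passes through the second cell.
2 H₂O → O₂ + 4 H⁺ + 4 e⁻ — 4 mol e⁻ per mol O₂, so n(O₂) = 1.805/4 = 0.4512 mol.
V = nRT/P = (0.4512 × 8.314 × 268) / (130 × 10³) = 0.00773 m³ = 7.73 L.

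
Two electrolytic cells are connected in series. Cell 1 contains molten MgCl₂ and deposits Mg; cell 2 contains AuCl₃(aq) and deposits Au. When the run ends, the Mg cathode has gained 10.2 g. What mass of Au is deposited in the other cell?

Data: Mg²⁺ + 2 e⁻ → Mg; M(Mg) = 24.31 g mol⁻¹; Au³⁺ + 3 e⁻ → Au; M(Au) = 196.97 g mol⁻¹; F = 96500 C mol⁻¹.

55.1 g

n(Mg) = 10.2 / 24.31 = 0.4196 mol.
Since Mg²⁺ + 2 e⁻ → Mg, n(e⁻) passed = 2 × 0.4196 = 0.8392 mol.
Cells in series carry the same charge, so the same 0.8392 mol of electrons passes through cell 2.
Au³⁺ + 3 e⁻ → Au, so n(Au) = 0.8392 / 3 = 0.2797 mol.
m(Au) = 0.2797 × 196.97 = 55.1 g.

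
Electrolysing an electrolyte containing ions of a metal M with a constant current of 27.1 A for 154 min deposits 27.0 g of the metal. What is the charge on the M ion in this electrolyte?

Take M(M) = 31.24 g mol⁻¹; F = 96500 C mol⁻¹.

Q = I·t = 27.10 A × 9240.0 s = 250400 C, so n(e⁻) = 250400/96500 = 2.595 mol.
n(M) deposited = 27.0 / 31.24 = 0.8643 mol.
Electrons per atom = n(e⁻)/n(M) = 2.595 / 0.8643 = 3.00 ≈ 3, so the ion is M³⁺.

+3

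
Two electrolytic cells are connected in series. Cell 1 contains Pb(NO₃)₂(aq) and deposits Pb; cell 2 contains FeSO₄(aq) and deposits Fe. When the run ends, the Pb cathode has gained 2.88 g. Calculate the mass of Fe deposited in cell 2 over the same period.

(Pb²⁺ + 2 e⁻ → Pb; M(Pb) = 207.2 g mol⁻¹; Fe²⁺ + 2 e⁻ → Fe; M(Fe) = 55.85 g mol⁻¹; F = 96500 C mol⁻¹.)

n(Pb) = 2.88 / 207.2 = 0.01390 mol.
Since Pb²⁺ + 2 e⁻ → Pb, n(e⁻) passed = 2 × 0.01390 = 0.02780 mol.
Cells in series carry the same charge, so the same 0.02780 mol of electrons passes through cell 2.
Fe²⁺ + 2 e⁻ → Fe, so n(Fe) = 0.02780 / 2 = 0.01390 mol.
m(Fe) = 0.01390 × 55.85 = 0.776 g.

0.776 g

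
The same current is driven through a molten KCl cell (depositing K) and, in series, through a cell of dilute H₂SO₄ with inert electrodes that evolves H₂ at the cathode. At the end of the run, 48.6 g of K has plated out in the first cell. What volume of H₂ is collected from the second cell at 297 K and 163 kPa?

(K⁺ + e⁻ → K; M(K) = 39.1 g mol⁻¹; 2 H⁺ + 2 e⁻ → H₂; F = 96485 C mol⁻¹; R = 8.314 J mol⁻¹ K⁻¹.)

9.41 L

n(K) = 48.6 / 39.1 = 1.243 mol, so n(e⁻) = 1 × 1.243 = 1.243 mol.
The cells are in series, so the same 1.243 mol of electrons passes through the second cell.
2 H⁺ + 2 e⁻ → H₂ — 2 mol e⁻ per mol H₂, so n(H₂) = 1.243/2 = 0.6215 mol.
V = nRT/P = (0.6215 × 8.314 × 297) / (163 × 10³) = 0.00941 m³ = 9.41 L.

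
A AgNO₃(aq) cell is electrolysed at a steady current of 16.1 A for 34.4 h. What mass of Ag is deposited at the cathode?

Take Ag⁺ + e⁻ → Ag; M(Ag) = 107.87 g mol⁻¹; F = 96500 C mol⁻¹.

2230 g

Q = I·t = 16.10 A × 123840 s = 1994000 C.
n(e⁻) = Q/F = 1994000 / 96500 = 20.66 mol.
Ag⁺ + e⁻ → Ag, so n(Ag) = n(e⁻)/1 = 20.66 mol.
m = n·M = 20.66 × 107.87 = 2230 g.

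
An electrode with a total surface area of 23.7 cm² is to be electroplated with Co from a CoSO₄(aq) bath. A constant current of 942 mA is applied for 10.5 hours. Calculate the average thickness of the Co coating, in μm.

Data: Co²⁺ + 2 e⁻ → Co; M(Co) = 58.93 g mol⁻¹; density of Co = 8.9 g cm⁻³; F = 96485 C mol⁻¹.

Q = I·t = 0.9420 × 37800 = 35610 C; n(e⁻) = 0.3690 mol.
n(Co) = n(e⁻)/2 = 0.1845 mol, so m = 0.1845 × 58.93 = 10.87 g.
Volume = m/ρ = 10.87 / 8.9 = 1.222 cm³.
Thickness = V/A = 1.222 / 23.7 = 0.0516 cm = 516 μm.

516 μm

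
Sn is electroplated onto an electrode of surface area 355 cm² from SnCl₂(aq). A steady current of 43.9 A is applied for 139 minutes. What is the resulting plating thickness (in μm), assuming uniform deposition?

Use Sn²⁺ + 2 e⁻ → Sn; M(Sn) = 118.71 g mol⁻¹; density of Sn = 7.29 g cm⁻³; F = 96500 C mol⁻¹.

Q = I·t = 43.90 × 8340.0 = 366100 C; n(e⁻) = 3.794 mol.
n(Sn) = n(e⁻)/2 = 1.897 mol, so m = 1.897 × 118.71 = 225.2 g.
Volume = m/ρ = 225.2 / 7.29 = 30.89 cm³.
Thickness = V/A = 30.89 / 355 = 0.0870 cm = 870 μm.

870 μm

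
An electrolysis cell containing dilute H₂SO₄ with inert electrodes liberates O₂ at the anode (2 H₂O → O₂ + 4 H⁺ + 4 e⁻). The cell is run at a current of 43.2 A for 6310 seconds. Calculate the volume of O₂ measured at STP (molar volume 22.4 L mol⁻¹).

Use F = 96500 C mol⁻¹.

15.8 L

Q = I·t = 43.20 A × 6310.0 s = 272600 C.
n(e⁻) = Q/F = 272600 / 96500 = 2.825 mol.
4 electrons are transferred per O₂ molecule, so n(O₂) = 2.825 / 4 = 0.7062 mol.
V = n × V_m = 0.7062 × 22.4 = 15.8 L.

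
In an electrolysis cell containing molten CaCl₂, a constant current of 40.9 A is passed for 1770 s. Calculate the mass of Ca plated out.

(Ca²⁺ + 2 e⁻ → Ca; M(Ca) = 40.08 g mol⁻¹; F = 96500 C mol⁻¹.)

Q = I·t = 40.90 A × 1770.0 s = 72390 C.
n(e⁻) = Q/F = 72390 / 96500 = 0.7502 mol.
Ca²⁺ + 2 e⁻ → Ca, so n(Ca) = n(e⁻)/2 = 0.3751 mol.
m = n·M = 0.3751 × 40.08 = 15.0 g.

15.0 g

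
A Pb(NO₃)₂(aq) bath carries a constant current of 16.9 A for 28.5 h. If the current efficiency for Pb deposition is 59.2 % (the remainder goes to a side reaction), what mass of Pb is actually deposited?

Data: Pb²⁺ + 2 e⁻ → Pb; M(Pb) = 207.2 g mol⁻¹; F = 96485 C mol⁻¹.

Q = I·t = 16.90 × 102600 = 1734000 C.
n(e⁻) = 1734000/96485 = 17.97 mol; theoretically n(Pb) = 17.97/2 = 8.986 mol, m_theo = 1862 g.
At 59.2 % efficiency, m_actual = 0.592 × 1862 = 1100 g.

1100 g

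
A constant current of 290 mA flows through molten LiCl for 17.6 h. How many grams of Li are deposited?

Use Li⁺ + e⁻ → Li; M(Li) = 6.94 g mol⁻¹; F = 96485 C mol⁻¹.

1.32 g

Q = I·t = 0.2900 A × 63360 s = 18370 C.
n(e⁻) = Q/F = 18370 / 96485 = 0.1904 mol.
Li⁺ + e⁻ → Li, so n(Li) = n(e⁻)/1 = 0.1904 mol.
m = n·M = 0.1904 × 6.94 = 1.32 g.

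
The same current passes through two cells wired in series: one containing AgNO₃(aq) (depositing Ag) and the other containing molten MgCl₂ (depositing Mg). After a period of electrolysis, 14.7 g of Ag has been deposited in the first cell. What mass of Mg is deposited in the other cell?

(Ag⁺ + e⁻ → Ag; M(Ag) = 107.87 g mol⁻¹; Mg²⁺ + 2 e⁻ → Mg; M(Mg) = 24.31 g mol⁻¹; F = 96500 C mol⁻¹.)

1.66 g

n(Ag) = 14.7 / 107.87 = 0.1363 mol.
Since Ag⁺ + e⁻ → Ag, n(e⁻) passed = 1 × 0.1363 = 0.1363 mol.
Cells in series carry the same charge, so the same 0.1363 mol of electrons passes through cell 2.
Mg²⁺ + 2 e⁻ → Mg, so n(Mg) = 0.1363 / 2 = 0.06814 mol.
m(Mg) = 0.06814 × 24.31 = 1.66 g.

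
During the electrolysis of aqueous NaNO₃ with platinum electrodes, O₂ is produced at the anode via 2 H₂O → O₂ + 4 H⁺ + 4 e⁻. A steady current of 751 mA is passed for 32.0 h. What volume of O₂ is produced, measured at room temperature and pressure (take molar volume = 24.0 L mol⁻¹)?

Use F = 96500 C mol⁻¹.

Q = I·t = 0.7510 A × 115200 s = 86520 C.
n(e⁻) = Q/F = 86520 / 96500 = 0.8965 mol.
4 electrons are transferred per O₂ molecule, so n(O₂) = 0.8965 / 4 = 0.2241 mol.
V = n × V_m = 0.2241 × 24.0 = 5.38 L.

5.38 L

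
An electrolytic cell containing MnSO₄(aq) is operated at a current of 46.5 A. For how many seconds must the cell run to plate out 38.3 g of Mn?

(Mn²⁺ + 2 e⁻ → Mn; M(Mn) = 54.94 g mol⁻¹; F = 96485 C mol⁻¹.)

2890 s

n(Mn) = m/M = 38.3 / 54.94 = 0.6971 mol.
Each Mn atom requires 2 electrons, so n(e⁻) = 2 × 0.6971 = 1.394 mol.
Q = n(e⁻)·F = 1.394 × 96485 = 134500 C.
t = Q/I = 134500 / 46.50 A = 2893 s.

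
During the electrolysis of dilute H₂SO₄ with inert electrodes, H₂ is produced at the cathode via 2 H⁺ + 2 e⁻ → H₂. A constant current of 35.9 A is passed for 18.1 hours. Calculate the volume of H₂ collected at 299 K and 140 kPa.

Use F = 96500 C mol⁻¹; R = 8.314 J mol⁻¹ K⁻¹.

Q = I·t = 35.90 A × 65160 s = 2339000 C.
n(e⁻) = Q/F = 2339000 / 96500 = 24.24 mol.
2 electrons are transferred per H₂ molecule, so n(H₂) = 24.24 / 2 = 12.12 mol.
V = nRT/P = (12.12 × 8.314 × 299) / (140 × 10³ Pa) = 0.215 m³ = 215 L.

215 L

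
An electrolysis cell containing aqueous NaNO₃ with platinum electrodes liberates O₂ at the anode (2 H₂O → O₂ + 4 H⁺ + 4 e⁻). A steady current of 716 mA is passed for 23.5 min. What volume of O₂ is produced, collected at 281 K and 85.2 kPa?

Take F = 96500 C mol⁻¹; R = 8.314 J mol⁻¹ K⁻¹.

Q = I·t = 0.7160 A × 1410.0 s = 1010 C.
n(e⁻) = Q/F = 1010 / 96500 = 0.01046 mol.
4 electrons are transferred per O₂ molecule, so n(O₂) = 0.01046 / 4 = 0.002615 mol.
V = nRT/P = (0.002615 × 8.314 × 281) / (85.2 × 10³ Pa) = 7.17 × 10⁻⁵ m³ = 0.0717 L.

0.0717 L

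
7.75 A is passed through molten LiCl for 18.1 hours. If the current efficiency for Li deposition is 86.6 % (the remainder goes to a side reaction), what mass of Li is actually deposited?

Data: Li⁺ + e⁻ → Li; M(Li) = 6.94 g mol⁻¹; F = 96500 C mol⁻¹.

Q = I·t = 7.750 × 65160 = 505000 C.
n(e⁻) = 505000/96500 = 5.233 mol; theoretically n(Li) = 5.233/1 = 5.233 mol, m_theo = 36.32 g.
At 86.6 % efficiency, m_actual = 0.866 × 36.32 = 31.5 g.

31.5 g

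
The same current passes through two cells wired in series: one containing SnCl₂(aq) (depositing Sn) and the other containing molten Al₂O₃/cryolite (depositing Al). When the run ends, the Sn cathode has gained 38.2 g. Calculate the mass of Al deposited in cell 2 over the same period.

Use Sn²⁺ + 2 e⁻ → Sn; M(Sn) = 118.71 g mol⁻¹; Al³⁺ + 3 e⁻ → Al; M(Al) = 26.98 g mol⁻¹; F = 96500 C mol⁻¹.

5.79 g

n(Sn) = 38.2 / 118.71 = 0.3218 mol.
Since Sn²⁺ + 2 e⁻ → Sn, n(e⁻) passed = 2 × 0.3218 = 0.6436 mol.
Cells in series carry the same charge, so the same 0.6436 mol of electrons passes through cell 2.
Al³⁺ + 3 e⁻ → Al, so n(Al) = 0.6436 / 3 = 0.2145 mol.
m(Al) = 0.2145 × 26.98 = 5.79 g.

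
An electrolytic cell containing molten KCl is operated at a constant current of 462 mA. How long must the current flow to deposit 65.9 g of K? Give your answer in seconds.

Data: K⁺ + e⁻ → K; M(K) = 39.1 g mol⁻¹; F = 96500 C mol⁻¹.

3.52 × 10⁵ s

n(K) = m/M = 65.9 / 39.1 = 1.685 mol.
Each K atom requires 1 electron, so n(e⁻) = 1 × 1.685 = 1.685 mol.
Q = n(e⁻)·F = 1.685 × 96500 = 162600 C.
t = Q/I = 162600 / 0.4620 A = 352000 s.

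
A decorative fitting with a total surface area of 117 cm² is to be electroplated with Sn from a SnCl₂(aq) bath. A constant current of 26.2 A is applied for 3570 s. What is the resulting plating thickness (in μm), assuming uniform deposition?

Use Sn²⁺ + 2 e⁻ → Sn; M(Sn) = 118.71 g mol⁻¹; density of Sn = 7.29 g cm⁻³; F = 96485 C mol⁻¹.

Q = I·t = 26.20 × 3570.0 = 93530 C; n(e⁻) = 0.9694 mol.
n(Sn) = n(e⁻)/2 = 0.4847 mol, so m = 0.4847 × 118.71 = 57.54 g.
Volume = m/ρ = 57.54 / 7.29 = 7.893 cm³.
Thickness = V/A = 7.893 / 117 = 0.0675 cm = 675 μm.

675 μm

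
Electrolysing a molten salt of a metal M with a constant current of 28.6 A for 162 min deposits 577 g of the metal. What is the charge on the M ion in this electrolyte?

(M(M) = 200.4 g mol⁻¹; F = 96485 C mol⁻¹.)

Q = I·t = 28.60 A × 9720.0 s = 278000 C, so n(e⁻) = 278000/96485 = 2.881 mol.
n(M) deposited = 577 / 200.4 = 2.879 mol.
Electrons per atom = n(e⁻)/n(M) = 2.881 / 2.879 = 1.00 ≈ 1, so the ion is M⁺.

+1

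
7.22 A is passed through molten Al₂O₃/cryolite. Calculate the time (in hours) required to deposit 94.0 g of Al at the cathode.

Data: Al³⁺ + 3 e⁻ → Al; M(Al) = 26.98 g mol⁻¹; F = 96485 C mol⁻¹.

n(Al) = m/M = 94.0 / 26.98 = 3.484 mol.
Each Al atom requires 3 electrons, so n(e⁻) = 3 × 3.484 = 10.45 mol.
Q = n(e⁻)·F = 10.45 × 96485 = 1008000 C.
t = Q/I = 1008000 / 7.220 A = 139700 s = 38.8 h.

38.8 h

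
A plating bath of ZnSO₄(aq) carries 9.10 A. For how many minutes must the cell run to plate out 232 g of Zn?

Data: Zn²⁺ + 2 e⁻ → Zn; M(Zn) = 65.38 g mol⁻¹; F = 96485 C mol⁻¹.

n(Zn) = m/M = 232 / 65.38 = 3.548 mol.
Each Zn atom requires 2 electrons, so n(e⁻) = 2 × 3.548 = 7.097 mol.
Q = n(e⁻)·F = 7.097 × 96485 = 684800 C.
t = Q/I = 684800 / 9.100 A = 75250 s = 1250 min.

1250 min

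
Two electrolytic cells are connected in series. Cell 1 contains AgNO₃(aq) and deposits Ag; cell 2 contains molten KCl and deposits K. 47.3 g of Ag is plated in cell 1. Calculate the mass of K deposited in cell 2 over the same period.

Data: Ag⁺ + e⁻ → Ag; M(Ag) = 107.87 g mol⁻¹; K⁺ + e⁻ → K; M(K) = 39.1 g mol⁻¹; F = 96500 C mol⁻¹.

n(Ag) = 47.3 / 107.87 = 0.4385 mol.
Since Ag⁺ + e⁻ → Ag, n(e⁻) passed = 1 × 0.4385 = 0.4385 mol.
Cells in series carry the same charge, so the same 0.4385 mol of electrons passes through cell 2.
K⁺ + e⁻ → K, so n(K) = 0.4385 / 1 = 0.4385 mol.
m(K) = 0.4385 × 39.1 = 17.1 g.

17.1 g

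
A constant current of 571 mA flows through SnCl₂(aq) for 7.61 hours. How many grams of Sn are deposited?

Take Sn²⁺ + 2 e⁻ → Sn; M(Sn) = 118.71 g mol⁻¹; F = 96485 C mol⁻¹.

Q = I·t = 0.5710 A × 27396 s = 15640 C.
n(e⁻) = Q/F = 15640 / 96485 = 0.1621 mol.
Sn²⁺ + 2 e⁻ → Sn, so n(Sn) = n(e⁻)/2 = 0.08107 mol.
m = n·M = 0.08107 × 118.71 = 9.62 g.

9.62 g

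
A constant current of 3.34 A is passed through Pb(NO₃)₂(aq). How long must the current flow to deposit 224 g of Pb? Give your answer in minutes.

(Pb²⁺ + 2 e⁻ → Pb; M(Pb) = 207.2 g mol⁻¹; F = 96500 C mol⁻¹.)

n(Pb) = m/M = 224 / 207.2 = 1.081 mol.
Each Pb atom requires 2 electrons, so n(e⁻) = 2 × 1.081 = 2.162 mol.
Q = n(e⁻)·F = 2.162 × 96500 = 208600 C.
t = Q/I = 208600 / 3.340 A = 62470 s = 1040 min.

1040 min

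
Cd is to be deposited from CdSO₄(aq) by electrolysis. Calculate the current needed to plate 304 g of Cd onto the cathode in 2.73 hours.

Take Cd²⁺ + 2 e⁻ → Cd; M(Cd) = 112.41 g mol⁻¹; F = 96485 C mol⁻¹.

n(Cd) = 304 / 112.41 = 2.704 mol.
n(e⁻) = 2 × 2.704 = 5.409 mol.
Q = n(e⁻)·F = 5.409 × 96485 = 521900 C.
I = Q/t = 521900 / 9828.0 s = 53.1 A.

53.1 A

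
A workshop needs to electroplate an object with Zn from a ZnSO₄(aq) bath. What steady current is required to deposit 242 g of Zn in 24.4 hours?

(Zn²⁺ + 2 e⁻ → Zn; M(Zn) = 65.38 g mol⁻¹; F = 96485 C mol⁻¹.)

n(Zn) = 242 / 65.38 = 3.701 mol.
n(e⁻) = 2 × 3.701 = 7.403 mol.
Q = n(e⁻)·F = 7.403 × 96485 = 714300 C.
I = Q/t = 714300 / 87840 s = 8.13 A.

8.13 A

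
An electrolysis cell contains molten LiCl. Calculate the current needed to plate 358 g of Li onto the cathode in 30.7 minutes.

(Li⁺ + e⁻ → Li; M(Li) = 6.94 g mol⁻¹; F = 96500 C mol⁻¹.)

2700 A

n(Li) = 358 / 6.94 = 51.59 mol.
n(e⁻) = 1 × 51.59 = 51.59 mol.
Q = n(e⁻)·F = 51.59 × 96500 = 4978000 C.
I = Q/t = 4978000 / 1842.0 s = 2700 A.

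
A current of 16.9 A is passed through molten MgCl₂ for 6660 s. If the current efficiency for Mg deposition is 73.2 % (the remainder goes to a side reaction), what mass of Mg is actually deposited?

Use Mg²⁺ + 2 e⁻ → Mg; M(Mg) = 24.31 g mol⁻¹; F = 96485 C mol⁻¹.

Q = I·t = 16.90 × 6660.0 = 112600 C.
n(e⁻) = 112600/96485 = 1.167 mol; theoretically n(Mg) = 1.167/2 = 0.5833 mol, m_theo = 14.18 g.
At 73.2 % efficiency, m_actual = 0.732 × 14.18 = 10.4 g.

10.4 g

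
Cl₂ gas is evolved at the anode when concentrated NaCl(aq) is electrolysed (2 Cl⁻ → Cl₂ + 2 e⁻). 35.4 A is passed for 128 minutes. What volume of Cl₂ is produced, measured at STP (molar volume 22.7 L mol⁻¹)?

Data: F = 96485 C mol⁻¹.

Q = I·t = 35.40 A × 7680.0 s = 271900 C.
n(e⁻) = Q/F = 271900 / 96485 = 2.818 mol.
2 electrons are transferred per Cl₂ molecule, so n(Cl₂) = 2.818 / 2 = 1.409 mol.
V = n × V_m = 1.409 × 22.7 = 32.0 L.

32.0 L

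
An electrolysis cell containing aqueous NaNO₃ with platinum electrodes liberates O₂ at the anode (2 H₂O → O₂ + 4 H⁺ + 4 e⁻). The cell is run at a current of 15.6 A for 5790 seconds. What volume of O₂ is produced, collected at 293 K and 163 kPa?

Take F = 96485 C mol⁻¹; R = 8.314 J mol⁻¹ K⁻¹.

Q = I·t = 15.60 A × 5790.0 s = 90320 C.
n(e⁻) = Q/F = 90320 / 96485 = 0.9361 mol.
4 electrons are transferred per O₂ molecule, so n(O₂) = 0.9361 / 4 = 0.2340 mol.
V = nRT/P = (0.2340 × 8.314 × 293) / (163 × 10³ Pa) = 0.00350 m³ = 3.50 L.

3.50 L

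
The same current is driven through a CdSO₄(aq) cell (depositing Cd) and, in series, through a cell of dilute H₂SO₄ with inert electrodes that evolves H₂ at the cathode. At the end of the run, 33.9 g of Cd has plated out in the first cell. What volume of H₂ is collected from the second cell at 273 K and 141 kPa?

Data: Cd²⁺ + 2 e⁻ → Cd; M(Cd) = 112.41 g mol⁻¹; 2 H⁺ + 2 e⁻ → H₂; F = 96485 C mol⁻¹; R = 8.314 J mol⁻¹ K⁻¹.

n(Cd) = 33.9 / 112.41 = 0.3016 mol, so n(e⁻) = 2 × 0.3016 = 0.6031 mol.
The cells are in series, so the same 0.6031 mol of electrons passes through the second cell.
2 H⁺ + 2 e⁻ → H₂ — 2 mol e⁻ per mol H₂, so n(H₂) = 0.6031/2 = 0.3016 mol.
V = nRT/P = (0.3016 × 8.314 × 273) / (141 × 10³) = 0.00485 m³ = 4.85 L.

4.85 L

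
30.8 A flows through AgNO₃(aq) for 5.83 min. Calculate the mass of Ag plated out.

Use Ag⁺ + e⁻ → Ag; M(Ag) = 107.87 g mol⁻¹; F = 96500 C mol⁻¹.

Q = I·t = 30.80 A × 349.80 s = 10770 C.
n(e⁻) = Q/F = 10770 / 96500 = 0.1116 mol.
Ag⁺ + e⁻ → Ag, so n(Ag) = n(e⁻)/1 = 0.1116 mol.
m = n·M = 0.1116 × 107.87 = 12.0 g.

12.0 g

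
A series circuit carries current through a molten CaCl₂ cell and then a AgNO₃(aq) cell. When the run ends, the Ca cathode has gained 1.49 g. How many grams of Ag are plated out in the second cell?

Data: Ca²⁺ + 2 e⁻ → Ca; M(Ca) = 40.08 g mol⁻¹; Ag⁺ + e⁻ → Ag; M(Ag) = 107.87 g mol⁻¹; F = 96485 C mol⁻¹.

n(Ca) = 1.49 / 40.08 = 0.03718 mol.
Since Ca²⁺ + 2 e⁻ → Ca, n(e⁻) passed = 2 × 0.03718 = 0.07435 mol.
Cells in series carry the same charge, so the same 0.07435 mol of electrons passes through cell 2.
Ag⁺ + e⁻ → Ag, so n(Ag) = 0.07435 / 1 = 0.07435 mol.
m(Ag) = 0.07435 × 107.87 = 8.02 g.

8.02 g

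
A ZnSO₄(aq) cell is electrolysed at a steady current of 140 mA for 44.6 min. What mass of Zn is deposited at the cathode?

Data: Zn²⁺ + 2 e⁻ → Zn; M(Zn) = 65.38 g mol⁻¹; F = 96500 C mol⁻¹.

Q = I·t = 0.1400 A × 2676.0 s = 374.6 C.
n(e⁻) = Q/F = 374.6 / 96500 = 0.003882 mol.
Zn²⁺ + 2 e⁻ → Zn, so n(Zn) = n(e⁻)/2 = 0.001941 mol.
m = n·M = 0.001941 × 65.38 = 0.127 g.

0.127 g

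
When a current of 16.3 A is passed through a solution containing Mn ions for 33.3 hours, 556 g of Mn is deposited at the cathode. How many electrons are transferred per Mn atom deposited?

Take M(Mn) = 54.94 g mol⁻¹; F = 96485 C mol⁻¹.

Q = I·t = 16.30 A × 119880 s = 1954000 C, so n(e⁻) = 1954000/96485 = 20.25 mol.
n(Mn) deposited = 556 / 54.94 = 10.12 mol.
Electrons per atom = n(e⁻)/n(Mn) = 20.25 / 10.12 = 2.00 ≈ 2, so the ion is Mn²⁺.

2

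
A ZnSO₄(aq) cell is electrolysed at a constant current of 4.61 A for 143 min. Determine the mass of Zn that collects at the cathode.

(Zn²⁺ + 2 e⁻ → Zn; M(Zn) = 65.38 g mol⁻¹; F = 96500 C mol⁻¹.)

13.4 g

Q = I·t = 4.610 A × 8580.0 s = 39550 C.
n(e⁻) = Q/F = 39550 / 96500 = 0.4099 mol.
Zn²⁺ + 2 e⁻ → Zn, so n(Zn) = n(e⁻)/2 = 0.2049 mol.
m = n·M = 0.2049 × 65.38 = 13.4 g.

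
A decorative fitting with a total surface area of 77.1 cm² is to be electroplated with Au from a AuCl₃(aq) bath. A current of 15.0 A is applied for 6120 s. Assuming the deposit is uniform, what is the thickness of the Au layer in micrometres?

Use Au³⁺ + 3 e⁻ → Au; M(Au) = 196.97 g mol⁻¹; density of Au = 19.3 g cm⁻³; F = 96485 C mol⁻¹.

Q = I·t = 15.00 × 6120.0 = 91800 C; n(e⁻) = 0.9514 mol.
n(Au) = n(e⁻)/3 = 0.3171 mol, so m = 0.3171 × 196.97 = 62.47 g.
Volume = m/ρ = 62.47 / 19.3 = 3.237 cm³.
Thickness = V/A = 3.237 / 77.1 = 0.0420 cm = 420 μm.

420 μm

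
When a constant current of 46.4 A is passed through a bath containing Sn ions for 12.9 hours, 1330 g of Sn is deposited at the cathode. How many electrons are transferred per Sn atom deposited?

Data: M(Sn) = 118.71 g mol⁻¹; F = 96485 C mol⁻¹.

Q = I·t = 46.40 A × 46440 s = 2155000 C, so n(e⁻) = 2155000/96485 = 22.33 mol.
n(Sn) deposited = 1330 / 118.71 = 11.20 mol.
Electrons per atom = n(e⁻)/n(Sn) = 22.33 / 11.20 = 1.99 ≈ 2, so the ion is Sn²⁺.

2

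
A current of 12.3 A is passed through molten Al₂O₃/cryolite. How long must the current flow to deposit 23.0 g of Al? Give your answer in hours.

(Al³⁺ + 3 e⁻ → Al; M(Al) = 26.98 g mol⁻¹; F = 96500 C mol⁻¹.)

n(Al) = m/M = 23.0 / 26.98 = 0.8525 mol.
Each Al atom requires 3 electrons, so n(e⁻) = 3 × 0.8525 = 2.557 mol.
Q = n(e⁻)·F = 2.557 × 96500 = 246800 C.
t = Q/I = 246800 / 12.30 A = 20060 s = 5.57 h.

5.57 h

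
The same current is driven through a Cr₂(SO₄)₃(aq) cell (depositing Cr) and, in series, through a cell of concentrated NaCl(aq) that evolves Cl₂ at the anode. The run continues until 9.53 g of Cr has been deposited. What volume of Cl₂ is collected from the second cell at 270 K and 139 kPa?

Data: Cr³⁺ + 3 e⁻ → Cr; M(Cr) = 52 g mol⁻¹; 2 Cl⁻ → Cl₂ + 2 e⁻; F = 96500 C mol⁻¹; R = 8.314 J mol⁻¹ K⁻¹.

n(Cr) = 9.53 / 52 = 0.1833 mol, so n(e⁻) = 3 × 0.1833 = 0.5498 mol.
The cells are in series, so the same 0.5498 mol of electrons passes through the second cell.
2 Cl⁻ → Cl₂ + 2 e⁻ — 2 mol e⁻ per mol Cl₂, so n(Cl₂) = 0.5498/2 = 0.2749 mol.
V = nRT/P = (0.2749 × 8.314 × 270) / (139 × 10³) = 0.00444 m³ = 4.44 L.

4.44 L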